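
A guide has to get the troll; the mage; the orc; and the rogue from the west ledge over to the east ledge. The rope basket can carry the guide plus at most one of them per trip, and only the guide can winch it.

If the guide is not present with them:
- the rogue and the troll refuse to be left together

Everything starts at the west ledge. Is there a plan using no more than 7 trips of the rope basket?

Yes

Yes — this plan uses 7 crossings (≤ 7):
1. Guide goes to the east ledge with the troll.
2. Guide goes back to the west ledge alone.
3. Guide goes to the east ledge with the mage.
4. Guide goes back to the west ledge alone.
5. Guide goes to the east ledge with the orc.
6. Guide goes back to the west ledge alone.
7. Guide goes to the east ledge with the rogue.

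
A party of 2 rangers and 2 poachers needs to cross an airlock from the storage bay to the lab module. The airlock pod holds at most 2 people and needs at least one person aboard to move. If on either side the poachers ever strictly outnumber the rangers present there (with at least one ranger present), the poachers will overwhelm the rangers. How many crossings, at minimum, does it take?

Counting alone: each trip to the lab module takes at most 2 across and each return brings at least 1 back, so after t trips out (and t−1 returns) at most 2t − (t−1) of the 4 are across; that first reaches 4 at t = 3, so at least 5 crossings are needed.
The plan below uses exactly 5 crossings, so it is optimal:
1. 2 poachers → the lab module.  (the storage bay: 2R 0P; the lab module: 0R 2P)
2. 1 poacher ← the storage bay.  (the storage bay: 2R 1P; the lab module: 0R 1P)
3. 2 rangers → the lab module.  (the storage bay: 0R 1P; the lab module: 2R 1P)
4. 1 poacher ← the storage bay.  (the storage bay: 0R 2P; the lab module: 2R 0P)
5. 2 poachers → the lab module.  (the storage bay: 0R 0P; the lab module: 2R 2P)

5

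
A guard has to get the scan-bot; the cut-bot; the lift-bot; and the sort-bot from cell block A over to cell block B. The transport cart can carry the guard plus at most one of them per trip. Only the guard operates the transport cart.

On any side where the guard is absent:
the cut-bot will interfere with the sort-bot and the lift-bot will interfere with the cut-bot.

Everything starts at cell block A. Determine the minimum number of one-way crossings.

Counting alone: the guard can take at most 1 across per trip to cell block B, so moving all 4 needs at least 4 loaded trips out, with a return between consecutive ones — at least 7 crossings.
The safety rule pushes this higher. Following every safe sequence of crossings, the most of the 4 that can be at cell block B as the transport cart arrives there on crossing 7 is 3 — never all 4.
So no plan with fewer than 9 crossings exists, and this one achieves 9:
1. Guard goes to cell block B with the cut-bot.  [cell block A: the lift-bot, the scan-bot, the sort-bot | cell block B: the cut-bot]
2. Guard goes back to cell block A alone.  [cell block A: the lift-bot, the scan-bot, the sort-bot | cell block B: the cut-bot]
3. Guard goes to cell block B with the scan-bot.  [cell block A: the lift-bot, the sort-bot | cell block B: the cut-bot, the scan-bot]
4. Guard goes back to cell block A alone.  [cell block A: the lift-bot, the sort-bot | cell block B: the cut-bot, the scan-bot]
5. Guard goes to cell block B with the lift-bot.  [cell block A: the sort-bot | cell block B: the cut-bot, the lift-bot, the scan-bot]
6. Guard goes back to cell block A with the cut-bot.  [cell block A: the cut-bot, the sort-bot | cell block B: the lift-bot, the scan-bot]
7. Guard goes to cell block B with the sort-bot.  [cell block A: the cut-bot | cell block B: the lift-bot, the scan-bot, the sort-bot]
8. Guard goes back to cell block A alone.  [cell block A: the cut-bot | cell block B: the lift-bot, the scan-bot, the sort-bot]
9. Guard goes to cell block B with the cut-bot.  [cell block A: — | cell block B: the cut-bot, the lift-bot, the scan-bot, the sort-bot]

9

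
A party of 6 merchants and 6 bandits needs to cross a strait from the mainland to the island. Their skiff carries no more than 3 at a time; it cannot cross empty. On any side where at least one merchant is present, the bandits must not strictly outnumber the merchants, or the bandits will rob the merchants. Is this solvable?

Following every safe sequence of crossings from the start, the most of the 12 that can be at the island as the skiff arrives there on crossings 1, 3, 5 is 3, 5, 6 respectively; the best ever achieved is 6 of 12.
From crossing 7 on, no configuration arises that was not already reachable earlier: only 17 distinct safe configurations (who is on which side, and where the skiff is) can ever be reached, none of them has everyone across, and every continuation just revisits them. They are: 0 merchants + 0 bandits across (skiff back at the start); 0 merchants + 1 bandit across (skiff there); 0 merchants + 1 bandit across (skiff back at the start); 0 merchants + 2 bandits across (skiff there); 0 merchants + 2 bandits across (skiff back at the start); 0 merchants + 3 bandits across (skiff there); 0 merchants + 3 bandits across (skiff back at the start); 0 merchants + 4 bandits across (skiff there); 0 merchants + 4 bandits across (skiff back at the start); 0 merchants + 5 bandits across (skiff there); 0 merchants + 5 bandits across (skiff back at the start); 0 merchants + 6 bandits across (skiff there); 1 merchant + 1 bandit across (skiff there); 1 merchant + 1 bandit across (skiff back at the start); 2 merchants + 2 bandits across (skiff there); 2 merchants + 2 bandits across (skiff back at the start); 3 merchants + 3 bandits across (skiff there). So no valid plan exists.

No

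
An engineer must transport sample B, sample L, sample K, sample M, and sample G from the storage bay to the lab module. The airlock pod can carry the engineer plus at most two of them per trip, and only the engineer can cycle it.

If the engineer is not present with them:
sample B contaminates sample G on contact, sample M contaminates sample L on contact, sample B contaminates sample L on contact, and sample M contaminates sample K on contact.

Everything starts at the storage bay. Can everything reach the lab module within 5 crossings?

No

Counting alone: the engineer can take at most 2 across per trip to the lab module, so moving all 5 needs at least 3 loaded trips out, with a return between consecutive ones — at least 5 crossings.
The safety rule pushes this higher. Following every safe sequence of crossings, the most of the 5 that can be at the lab module as the airlock pod arrives there on crossing 5 is 4 — never all 5.
So the move cannot be finished within 5 crossings. (The shortest complete plan takes 7:)
1. Engineer goes to the lab module with sample B and sample M.  [the storage bay: sample G, sample K, sample L | the lab module: sample B, sample M]
2. Engineer goes back to the storage bay alone.  [the storage bay: sample G, sample K, sample L | the lab module: sample B, sample M]
3. Engineer goes to the lab module with sample L.  [the storage bay: sample G, sample K | the lab module: sample B, sample L, sample M]
4. Engineer goes back to the storage bay with sample B and sample M.  [the storage bay: sample B, sample G, sample K, sample M | the lab module: sample L]
5. Engineer goes to the lab module with sample G and sample K.  [the storage bay: sample B, sample M | the lab module: sample G, sample K, sample L]
6. Engineer goes back to the storage bay alone.  [the storage bay: sample B, sample M | the lab module: sample G, sample K, sample L]
7. Engineer goes to the lab module with sample B and sample M.  [the storage bay: — | the lab module: sample B, sample G, sample K, sample L, sample M]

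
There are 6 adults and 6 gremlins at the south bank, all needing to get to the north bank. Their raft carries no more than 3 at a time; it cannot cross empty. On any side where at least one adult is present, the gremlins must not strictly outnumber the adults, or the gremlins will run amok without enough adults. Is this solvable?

Following every safe sequence of crossings from the start, the most of the 12 that can be at the north bank as the raft arrives there on crossings 1, 3, 5 is 3, 5, 6 respectively; the best ever achieved is 6 of 12.
From crossing 7 on, no configuration arises that was not already reachable earlier: only 17 distinct safe configurations (who is on which side, and where the raft is) can ever be reached, none of them has everyone across, and every continuation just revisits them. They are: 0 adults + 0 gremlins across (raft back at the start); 0 adults + 1 gremlin across (raft there); 0 adults + 1 gremlin across (raft back at the start); 0 adults + 2 gremlins across (raft there); 0 adults + 2 gremlins across (raft back at the start); 0 adults + 3 gremlins across (raft there); 0 adults + 3 gremlins across (raft back at the start); 0 adults + 4 gremlins across (raft there); 0 adults + 4 gremlins across (raft back at the start); 0 adults + 5 gremlins across (raft there); 0 adults + 5 gremlins across (raft back at the start); 0 adults + 6 gremlins across (raft there); 1 adult + 1 gremlin across (raft there); 1 adult + 1 gremlin across (raft back at the start); 2 adults + 2 gremlins across (raft there); 2 adults + 2 gremlins across (raft back at the start); 3 adults + 3 gremlins across (raft there). So no valid plan exists.

No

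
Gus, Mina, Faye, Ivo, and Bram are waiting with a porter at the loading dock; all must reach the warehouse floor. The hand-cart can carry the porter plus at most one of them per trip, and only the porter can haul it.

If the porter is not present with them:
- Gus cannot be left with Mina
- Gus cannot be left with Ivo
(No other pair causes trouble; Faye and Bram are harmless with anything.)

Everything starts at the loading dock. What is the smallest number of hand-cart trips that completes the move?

Counting alone: the porter can take at most 1 across per trip to the warehouse floor, so moving all 5 needs at least 5 loaded trips out, with a return between consecutive ones — at least 9 crossings.
The safety rule pushes this higher. Following every safe sequence of crossings, the most of the 5 that can be at the warehouse floor as the hand-cart arrives there on crossing 9 is 4 — never all 5.
So no plan with fewer than 11 crossings exists, and this one achieves 11:
1. Porter goes to the warehouse floor with Gus.
2. Porter goes back to the loading dock alone.
3. Porter goes to the warehouse floor with Mina.
4. Porter goes back to the loading dock with Gus.
5. Porter goes to the warehouse floor with Ivo.
6. Porter goes back to the loading dock alone.
7. Porter goes to the warehouse floor with Faye.
8. Porter goes back to the loading dock alone.
9. Porter goes to the warehouse floor with Bram.
10. Porter goes back to the loading dock alone.
11. Porter goes to the warehouse floor with Gus.

11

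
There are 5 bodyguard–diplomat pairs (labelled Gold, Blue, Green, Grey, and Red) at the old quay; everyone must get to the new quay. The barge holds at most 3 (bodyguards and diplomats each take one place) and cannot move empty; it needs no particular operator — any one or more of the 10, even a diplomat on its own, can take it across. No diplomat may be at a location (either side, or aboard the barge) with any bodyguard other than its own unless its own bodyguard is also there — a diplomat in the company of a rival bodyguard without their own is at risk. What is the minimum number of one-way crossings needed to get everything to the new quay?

Counting alone: each trip to the new quay takes at most 3 across and each return brings at least 1 back, so after t trips out (and t−1 returns) at most 3t − (t−1) of the 10 are across; that first reaches 10 at t = 5, so at least 9 crossings are needed.
The safety rule pushes this higher. Following every safe sequence of crossings, the most of the 10 that can be at the new quay as the barge arrives there on crossing 9 is 9 — never all 10.
So no plan with fewer than 11 crossings exists, and this one achieves 11:
1. bodyguard Gold and diplomat Gold cross → the new quay.
2. bodyguard Gold crosses ← the old quay.
3. diplomat Blue, diplomat Green, and diplomat Grey cross → the new quay.
4. diplomat Gold crosses ← the old quay.
5. bodyguard Blue, bodyguard Green, and bodyguard Grey cross → the new quay.
6. bodyguard Blue and diplomat Blue cross ← the old quay.
7. bodyguard Blue, bodyguard Gold, and bodyguard Red cross → the new quay.
8. diplomat Green crosses ← the old quay.
9. diplomat Blue and diplomat Gold cross → the new quay.
10. diplomat Gold crosses ← the old quay.
11. diplomat Gold, diplomat Green, and diplomat Red cross → the new quay.

11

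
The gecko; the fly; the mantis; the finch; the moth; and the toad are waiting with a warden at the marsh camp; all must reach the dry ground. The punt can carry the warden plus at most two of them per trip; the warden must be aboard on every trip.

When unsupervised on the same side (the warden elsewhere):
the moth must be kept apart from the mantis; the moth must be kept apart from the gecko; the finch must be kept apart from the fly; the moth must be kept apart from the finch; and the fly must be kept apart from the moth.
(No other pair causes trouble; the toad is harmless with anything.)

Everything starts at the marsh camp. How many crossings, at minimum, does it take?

Counting alone: the warden can take at most 2 across per trip to the dry ground, so moving all 6 needs at least 3 loaded trips out, with a return between consecutive ones — at least 5 crossings.
The safety rule pushes this higher. Following every safe sequence of crossings, the most of the 6 that can be at the dry ground as the punt arrives there on crossings 5, 7 is 4, 5 respectively — never all 6.
So no plan with fewer than 9 crossings exists, and this one achieves 9:
1. Warden goes to the dry ground with the fly and the moth.
2. Warden goes back to the marsh camp with the fly.
3. Warden goes to the dry ground with the fly and the gecko.
4. Warden goes back to the marsh camp with the moth.
5. Warden goes to the dry ground with the finch and the mantis.
6. Warden goes back to the marsh camp with the fly.
7. Warden goes to the dry ground with the fly and the toad.
8. Warden goes back to the marsh camp with the fly.
9. Warden goes to the dry ground with the fly and the moth.

9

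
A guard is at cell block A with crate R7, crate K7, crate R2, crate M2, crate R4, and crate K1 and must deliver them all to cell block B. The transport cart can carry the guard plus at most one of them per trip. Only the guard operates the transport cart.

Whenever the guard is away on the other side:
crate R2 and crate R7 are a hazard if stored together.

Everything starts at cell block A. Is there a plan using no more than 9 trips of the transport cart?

No

Counting alone: the guard can take at most 1 across per trip to cell block B, so moving all 6 needs at least 6 loaded trips out, with a return between consecutive ones — at least 11 crossings.
Since 9 < 11, 9 crossings cannot be enough. (The shortest complete plan in fact takes 11:)
1. Guard goes to cell block B with crate R7.  [cell block A: crate K1, crate K7, crate M2, crate R2, crate R4 | cell block B: crate R7]
2. Guard goes back to cell block A alone.  [cell block A: crate K1, crate K7, crate M2, crate R2, crate R4 | cell block B: crate R7]
3. Guard goes to cell block B with crate K7.  [cell block A: crate K1, crate M2, crate R2, crate R4 | cell block B: crate K7, crate R7]
4. Guard goes back to cell block A alone.  [cell block A: crate K1, crate M2, crate R2, crate R4 | cell block B: crate K7, crate R7]
5. Guard goes to cell block B with crate M2.  [cell block A: crate K1, crate R2, crate R4 | cell block B: crate K7, crate M2, crate R7]
6. Guard goes back to cell block A alone.  [cell block A: crate K1, crate R2, crate R4 | cell block B: crate K7, crate M2, crate R7]
7. Guard goes to cell block B with crate R4.  [cell block A: crate K1, crate R2 | cell block B: crate K7, crate M2, crate R4, crate R7]
8. Guard goes back to cell block A alone.  [cell block A: crate K1, crate R2 | cell block B: crate K7, crate M2, crate R4, crate R7]
9. Guard goes to cell block B with crate K1.  [cell block A: crate R2 | cell block B: crate K1, crate K7, crate M2, crate R4, crate R7]
10. Guard goes back to cell block A alone.  [cell block A: crate R2 | cell block B: crate K1, crate K7, crate M2, crate R4, crate R7]
11. Guard goes to cell block B with crate R2.  [cell block A: — | cell block B: crate K1, crate K7, crate M2, crate R2, crate R4, crate R7]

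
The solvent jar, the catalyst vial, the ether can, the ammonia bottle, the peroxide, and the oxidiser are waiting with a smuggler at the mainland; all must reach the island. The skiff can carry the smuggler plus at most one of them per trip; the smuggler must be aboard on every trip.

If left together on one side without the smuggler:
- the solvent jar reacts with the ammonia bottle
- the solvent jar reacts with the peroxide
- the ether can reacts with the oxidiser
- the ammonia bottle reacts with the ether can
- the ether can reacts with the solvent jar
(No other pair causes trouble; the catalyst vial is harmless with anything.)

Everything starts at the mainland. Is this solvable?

Whatever the first load, the items left behind include a forbidden pair without the smuggler. No opening move is safe, so no plan exists.

No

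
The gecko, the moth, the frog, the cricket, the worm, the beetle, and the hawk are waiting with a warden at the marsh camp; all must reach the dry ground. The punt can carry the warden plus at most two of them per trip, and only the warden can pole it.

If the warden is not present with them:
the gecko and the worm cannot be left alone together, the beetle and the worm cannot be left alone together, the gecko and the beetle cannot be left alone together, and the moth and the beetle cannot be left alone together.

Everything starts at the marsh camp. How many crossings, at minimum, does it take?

Counting alone: the warden can take at most 2 across per trip to the dry ground, so moving all 7 needs at least 4 loaded trips out, with a return between consecutive ones — at least 7 crossings.
The safety rule pushes this higher. Following every safe sequence of crossings, the most of the 7 that can be at the dry ground as the punt arrives there on crossings 7, 9 is 5, 6 respectively — never all 7.
So no plan with fewer than 11 crossings exists, and this one achieves 11:
1. Warden goes to the dry ground with the beetle and the gecko.
2. Warden goes back to the marsh camp with the gecko.
3. Warden goes to the dry ground with the gecko and the moth.
4. Warden goes back to the marsh camp with the beetle.
5. Warden goes to the dry ground with the frog and the worm.
6. Warden goes back to the marsh camp with the gecko.
7. Warden goes to the dry ground with the cricket and the gecko.
8. Warden goes back to the marsh camp with the gecko.
9. Warden goes to the dry ground with the gecko and the hawk.
10. Warden goes back to the marsh camp with the gecko.
11. Warden goes to the dry ground with the beetle and the gecko.

11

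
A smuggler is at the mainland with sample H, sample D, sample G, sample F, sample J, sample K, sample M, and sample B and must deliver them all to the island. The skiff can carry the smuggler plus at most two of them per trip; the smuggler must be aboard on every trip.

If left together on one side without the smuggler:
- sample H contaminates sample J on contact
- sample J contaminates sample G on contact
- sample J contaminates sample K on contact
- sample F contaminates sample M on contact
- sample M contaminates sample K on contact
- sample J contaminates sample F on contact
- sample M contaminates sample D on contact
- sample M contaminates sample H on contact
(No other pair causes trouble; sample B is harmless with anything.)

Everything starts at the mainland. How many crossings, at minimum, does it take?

impossible

Following every safe sequence of crossings from the start, the most of the 8 that can be at the island as the skiff arrives there on crossings 1, 3, 5 is 2, 4, 5 respectively; the best ever achieved is 5 of 8.
From crossing 7 on, no configuration arises that was not already reachable earlier: only 74 distinct safe configurations (who is on which side, and where the skiff is) can ever be reached, none of them has everyone across, and every continuation just revisits them. So no valid plan exists.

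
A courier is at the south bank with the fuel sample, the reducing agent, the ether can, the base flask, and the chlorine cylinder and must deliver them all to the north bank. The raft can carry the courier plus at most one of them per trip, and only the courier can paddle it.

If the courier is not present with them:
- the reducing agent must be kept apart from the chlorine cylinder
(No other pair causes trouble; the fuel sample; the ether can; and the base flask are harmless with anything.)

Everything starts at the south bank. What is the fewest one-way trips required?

9

Counting alone: the courier can take at most 1 across per trip to the north bank, so moving all 5 needs at least 5 loaded trips out, with a return between consecutive ones — at least 9 crossings.
The plan below uses exactly 9 crossings, so it is optimal:
1. Courier goes to the north bank with the reducing agent.
2. Courier goes back to the south bank alone.
3. Courier goes to the north bank with the fuel sample.
4. Courier goes back to the south bank alone.
5. Courier goes to the north bank with the ether can.
6. Courier goes back to the south bank alone.
7. Courier goes to the north bank with the base flask.
8. Courier goes back to the south bank alone.
9. Courier goes to the north bank with the chlorine cylinder.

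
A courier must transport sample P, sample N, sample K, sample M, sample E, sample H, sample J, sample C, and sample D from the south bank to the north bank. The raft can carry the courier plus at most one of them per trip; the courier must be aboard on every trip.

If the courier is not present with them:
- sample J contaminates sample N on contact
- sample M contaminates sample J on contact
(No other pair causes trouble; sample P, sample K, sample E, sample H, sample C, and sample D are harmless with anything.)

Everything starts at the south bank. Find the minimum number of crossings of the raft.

19

Counting alone: the courier can take at most 1 across per trip to the north bank, so moving all 9 needs at least 9 loaded trips out, with a return between consecutive ones — at least 17 crossings.
The safety rule pushes this higher. Following every safe sequence of crossings, the most of the 9 that can be at the north bank as the raft arrives there on crossing 17 is 8 — never all 9.
So no plan with fewer than 19 crossings exists, and this one achieves 19:
1. Courier goes to the north bank with sample J.
2. Courier goes back to the south bank alone.
3. Courier goes to the north bank with sample P.
4. Courier goes back to the south bank alone.
5. Courier goes to the north bank with sample N.
6. Courier goes back to the south bank with sample J.
7. Courier goes to the north bank with sample M.
8. Courier goes back to the south bank alone.
9. Courier goes to the north bank with sample K.
10. Courier goes back to the south bank alone.
11. Courier goes to the north bank with sample E.
12. Courier goes back to the south bank alone.
13. Courier goes to the north bank with sample H.
14. Courier goes back to the south bank alone.
15. Courier goes to the north bank with sample C.
16. Courier goes back to the south bank alone.
17. Courier goes to the north bank with sample D.
18. Courier goes back to the south bank alone.
19. Courier goes to the north bank with sample J.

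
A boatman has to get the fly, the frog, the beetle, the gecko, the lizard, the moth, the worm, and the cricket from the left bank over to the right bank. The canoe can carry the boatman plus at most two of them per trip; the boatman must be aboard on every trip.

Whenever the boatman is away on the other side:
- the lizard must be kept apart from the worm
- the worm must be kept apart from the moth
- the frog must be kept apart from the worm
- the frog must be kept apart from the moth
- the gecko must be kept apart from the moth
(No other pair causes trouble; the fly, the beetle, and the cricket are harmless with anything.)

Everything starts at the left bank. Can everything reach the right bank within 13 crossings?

Yes

Yes — this plan uses 13 crossings (≤ 13):
1. Boatman goes to the right bank with the moth and the worm.  [the left bank: the beetle, the cricket, the fly, the frog, the gecko, the lizard | the right bank: the moth, the worm]
2. Boatman goes back to the left bank with the moth.  [the left bank: the beetle, the cricket, the fly, the frog, the gecko, the lizard, the moth | the right bank: the worm]
3. Boatman goes to the right bank with the fly and the moth.  [the left bank: the beetle, the cricket, the frog, the gecko, the lizard | the right bank: the fly, the moth, the worm]
4. Boatman goes back to the left bank with the moth.  [the left bank: the beetle, the cricket, the frog, the gecko, the lizard, the moth | the right bank: the fly, the worm]
5. Boatman goes to the right bank with the frog and the gecko.  [the left bank: the beetle, the cricket, the lizard, the moth | the right bank: the fly, the frog, the gecko, the worm]
6. Boatman goes back to the left bank with the frog.  [the left bank: the beetle, the cricket, the frog, the lizard, the moth | the right bank: the fly, the gecko, the worm]
7. Boatman goes to the right bank with the beetle and the frog.  [the left bank: the cricket, the lizard, the moth | the right bank: the beetle, the fly, the frog, the gecko, the worm]
8. Boatman goes back to the left bank with the frog.  [the left bank: the cricket, the frog, the lizard, the moth | the right bank: the beetle, the fly, the gecko, the worm]
9. Boatman goes to the right bank with the frog and the lizard.  [the left bank: the cricket, the moth | the right bank: the beetle, the fly, the frog, the gecko, the lizard, the worm]
10. Boatman goes back to the left bank with the worm.  [the left bank: the cricket, the moth, the worm | the right bank: the beetle, the fly, the frog, the gecko, the lizard]
11. Boatman goes to the right bank with the cricket and the moth.  [the left bank: the worm | the right bank: the beetle, the cricket, the fly, the frog, the gecko, the lizard, the moth]
12. Boatman goes back to the left bank with the moth.  [the left bank: the moth, the worm | the right bank: the beetle, the cricket, the fly, the frog, the gecko, the lizard]
13. Boatman goes to the right bank with the moth and the worm.  [the left bank: — | the right bank: the beetle, the cricket, the fly, the frog, the gecko, the lizard, the moth, the worm]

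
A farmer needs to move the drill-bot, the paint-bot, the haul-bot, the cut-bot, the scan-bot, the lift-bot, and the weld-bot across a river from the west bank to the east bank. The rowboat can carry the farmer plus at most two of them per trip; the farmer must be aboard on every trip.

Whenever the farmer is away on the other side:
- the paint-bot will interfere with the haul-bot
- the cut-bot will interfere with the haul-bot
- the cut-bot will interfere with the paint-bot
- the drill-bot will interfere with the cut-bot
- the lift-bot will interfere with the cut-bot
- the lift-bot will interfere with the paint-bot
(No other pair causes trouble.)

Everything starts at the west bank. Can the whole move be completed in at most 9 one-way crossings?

Counting alone: the farmer can take at most 2 across per trip to the east bank, so moving all 7 needs at least 4 loaded trips out, with a return between consecutive ones — at least 7 crossings.
The safety rule pushes this higher. Following every safe sequence of crossings, the most of the 7 that can be at the east bank as the rowboat arrives there on crossings 7, 9 is 5, 6 respectively — never all 7.
So the move cannot be finished within 9 crossings. (The shortest complete plan takes 11:)
1. Farmer goes to the east bank with the cut-bot and the paint-bot.  [the west bank: the drill-bot, the haul-bot, the lift-bot, the scan-bot, the weld-bot | the east bank: the cut-bot, the paint-bot]
2. Farmer goes back to the west bank with the paint-bot.  [the west bank: the drill-bot, the haul-bot, the lift-bot, the paint-bot, the scan-bot, the weld-bot | the east bank: the cut-bot]
3. Farmer goes to the east bank with the drill-bot and the paint-bot.  [the west bank: the haul-bot, the lift-bot, the scan-bot, the weld-bot | the east bank: the cut-bot, the drill-bot, the paint-bot]
4. Farmer goes back to the west bank with the cut-bot.  [the west bank: the cut-bot, the haul-bot, the lift-bot, the scan-bot, the weld-bot | the east bank: the drill-bot, the paint-bot]
5. Farmer goes to the east bank with the haul-bot and the lift-bot.  [the west bank: the cut-bot, the scan-bot, the weld-bot | the east bank: the drill-bot, the haul-bot, the lift-bot, the paint-bot]
6. Farmer goes back to the west bank with the paint-bot.  [the west bank: the cut-bot, the paint-bot, the scan-bot, the weld-bot | the east bank: the drill-bot, the haul-bot, the lift-bot]
7. Farmer goes to the east bank with the paint-bot and the scan-bot.  [the west bank: the cut-bot, the weld-bot | the east bank: the drill-bot, the haul-bot, the lift-bot, the paint-bot, the scan-bot]
8. Farmer goes back to the west bank with the paint-bot.  [the west bank: the cut-bot, the paint-bot, the weld-bot | the east bank: the drill-bot, the haul-bot, the lift-bot, the scan-bot]
9. Farmer goes to the east bank with the paint-bot and the weld-bot.  [the west bank: the cut-bot | the east bank: the drill-bot, the haul-bot, the lift-bot, the paint-bot, the scan-bot, the weld-bot]
10. Farmer goes back to the west bank with the paint-bot.  [the west bank: the cut-bot, the paint-bot | the east bank: the drill-bot, the haul-bot, the lift-bot, the scan-bot, the weld-bot]
11. Farmer goes to the east bank with the cut-bot and the paint-bot.  [the west bank: — | the east bank: the cut-bot, the drill-bot, the haul-bot, the lift-bot, the paint-bot, the scan-bot, the weld-bot]

No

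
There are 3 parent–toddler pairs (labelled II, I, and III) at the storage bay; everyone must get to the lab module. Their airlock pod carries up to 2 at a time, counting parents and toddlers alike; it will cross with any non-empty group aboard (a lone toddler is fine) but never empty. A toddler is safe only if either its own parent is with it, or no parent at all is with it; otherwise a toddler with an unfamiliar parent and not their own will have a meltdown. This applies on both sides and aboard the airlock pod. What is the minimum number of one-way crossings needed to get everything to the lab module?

Counting alone: each trip to the lab module takes at most 2 across and each return brings at least 1 back, so after t trips out (and t−1 returns) at most 2t − (t−1) of the 6 are across; that first reaches 6 at t = 5, so at least 9 crossings are needed.
The safety rule pushes this higher. Following every safe sequence of crossings, the most of the 6 that can be at the lab module as the airlock pod arrives there on crossing 9 is 5 — never all 6.
So no plan with fewer than 11 crossings exists, and this one achieves 11:
1. parent II and toddler II cross → the lab module.
2. parent II crosses ← the storage bay.
3. toddler I and toddler III cross → the lab module.
4. toddler II crosses ← the storage bay.
5. parent I and parent III cross → the lab module.
6. parent I and toddler I cross ← the storage bay.
7. parent I and parent II cross → the lab module.
8. toddler III crosses ← the storage bay.
9. toddler I and toddler II cross → the lab module.
10. parent III crosses ← the storage bay.
11. parent III and toddler III cross → the lab module.

11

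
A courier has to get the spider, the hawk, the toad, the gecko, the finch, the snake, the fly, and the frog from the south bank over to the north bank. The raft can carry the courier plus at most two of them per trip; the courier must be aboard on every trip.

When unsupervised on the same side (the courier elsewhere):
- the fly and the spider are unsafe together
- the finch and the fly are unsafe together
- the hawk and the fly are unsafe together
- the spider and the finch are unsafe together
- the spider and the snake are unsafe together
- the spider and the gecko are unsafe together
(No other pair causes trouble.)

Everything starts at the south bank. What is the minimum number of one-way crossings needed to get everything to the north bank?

Counting alone: the courier can take at most 2 across per trip to the north bank, so moving all 8 needs at least 4 loaded trips out, with a return between consecutive ones — at least 7 crossings.
The safety rule pushes this higher. Following every safe sequence of crossings, the most of the 8 that can be at the north bank as the raft arrives there on crossings 7, 9, 11 is 5, 6, 7 respectively — never all 8.
So no plan with fewer than 13 crossings exists, and this one achieves 13:
1. Courier goes to the north bank with the fly and the spider.
2. Courier goes back to the south bank with the spider.
3. Courier goes to the north bank with the hawk and the spider.
4. Courier goes back to the south bank with the fly.
5. Courier goes to the north bank with the finch and the toad.
6. Courier goes back to the south bank with the spider.
7. Courier goes to the north bank with the gecko and the spider.
8. Courier goes back to the south bank with the spider.
9. Courier goes to the north bank with the snake and the spider.
10. Courier goes back to the south bank with the spider.
11. Courier goes to the north bank with the frog and the spider.
12. Courier goes back to the south bank with the spider.
13. Courier goes to the north bank with the fly and the spider.

13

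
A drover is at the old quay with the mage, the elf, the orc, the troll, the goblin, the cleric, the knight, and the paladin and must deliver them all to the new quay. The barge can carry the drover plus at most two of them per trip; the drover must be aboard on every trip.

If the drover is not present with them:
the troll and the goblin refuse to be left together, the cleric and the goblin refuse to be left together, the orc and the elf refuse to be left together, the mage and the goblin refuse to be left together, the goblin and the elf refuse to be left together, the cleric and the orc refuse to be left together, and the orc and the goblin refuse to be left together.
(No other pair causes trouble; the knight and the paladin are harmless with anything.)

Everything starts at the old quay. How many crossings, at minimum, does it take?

Counting alone: the drover can take at most 2 across per trip to the new quay, so moving all 8 needs at least 4 loaded trips out, with a return between consecutive ones — at least 7 crossings.
The safety rule pushes this higher. Following every safe sequence of crossings, the most of the 8 that can be at the new quay as the barge arrives there on crossings 7, 9, 11 is 5, 6, 7 respectively — never all 8.
So no plan with fewer than 13 crossings exists, and this one achieves 13:
1. Drover goes to the new quay with the goblin and the orc.  [the old quay: the cleric, the elf, the knight, the mage, the paladin, the troll | the new quay: the goblin, the orc]
2. Drover goes back to the old quay with the orc.  [the old quay: the cleric, the elf, the knight, the mage, the orc, the paladin, the troll | the new quay: the goblin]
3. Drover goes to the new quay with the mage and the orc.  [the old quay: the cleric, the elf, the knight, the paladin, the troll | the new quay: the goblin, the mage, the orc]
4. Drover goes back to the old quay with the goblin.  [the old quay: the cleric, the elf, the goblin, the knight, the paladin, the troll | the new quay: the mage, the orc]
5. Drover goes to the new quay with the goblin and the troll.  [the old quay: the cleric, the elf, the knight, the paladin | the new quay: the goblin, the mage, the orc, the troll]
6. Drover goes back to the old quay with the goblin.  [the old quay: the cleric, the elf, the goblin, the knight, the paladin | the new quay: the mage, the orc, the troll]
7. Drover goes to the new quay with the cleric and the elf.  [the old quay: the goblin, the knight, the paladin | the new quay: the cleric, the elf, the mage, the orc, the troll]
8. Drover goes back to the old quay with the orc.  [the old quay: the goblin, the knight, the orc, the paladin | the new quay: the cleric, the elf, the mage, the troll]
9. Drover goes to the new quay with the knight and the orc.  [the old quay: the goblin, the paladin | the new quay: the cleric, the elf, the knight, the mage, the orc, the troll]
10. Drover goes back to the old quay with the orc.  [the old quay: the goblin, the orc, the paladin | the new quay: the cleric, the elf, the knight, the mage, the troll]
11. Drover goes to the new quay with the orc and the paladin.  [the old quay: the goblin | the new quay: the cleric, the elf, the knight, the mage, the orc, the paladin, the troll]
12. Drover goes back to the old quay with the orc.  [the old quay: the goblin, the orc | the new quay: the cleric, the elf, the knight, the mage, the paladin, the troll]
13. Drover goes to the new quay with the goblin and the orc.  [the old quay: — | the new quay: the cleric, the elf, the goblin, the knight, the mage, the orc, the paladin, the troll]

13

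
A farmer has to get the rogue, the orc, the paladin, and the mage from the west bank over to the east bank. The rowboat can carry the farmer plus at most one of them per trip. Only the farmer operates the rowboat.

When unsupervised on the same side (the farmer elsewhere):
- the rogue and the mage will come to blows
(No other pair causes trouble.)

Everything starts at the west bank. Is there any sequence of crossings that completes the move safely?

Yes

1. Farmer goes to the east bank with the rogue.
2. Farmer goes back to the west bank alone.
3. Farmer goes to the east bank with the orc.
4. Farmer goes back to the west bank alone.
5. Farmer goes to the east bank with the paladin.
6. Farmer goes back to the west bank alone.
7. Farmer goes to the east bank with the mage.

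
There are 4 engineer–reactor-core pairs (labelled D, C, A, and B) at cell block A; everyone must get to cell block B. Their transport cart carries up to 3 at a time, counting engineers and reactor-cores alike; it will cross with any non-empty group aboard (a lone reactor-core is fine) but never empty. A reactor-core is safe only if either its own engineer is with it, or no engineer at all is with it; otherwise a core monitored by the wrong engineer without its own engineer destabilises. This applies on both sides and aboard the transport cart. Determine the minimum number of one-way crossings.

Counting alone: each trip to cell block B takes at most 3 across and each return brings at least 1 back, so after t trips out (and t−1 returns) at most 3t − (t−1) of the 8 are across; that first reaches 8 at t = 4, so at least 7 crossings are needed.
The safety rule pushes this higher. Following every safe sequence of crossings, the most of the 8 that can be at cell block B as the transport cart arrives there on crossing 7 is 7 — never all 8.
So no plan with fewer than 9 crossings exists, and this one achieves 9:
1. engineer D and reactor-core D cross → cell block B.
2. engineer D crosses ← cell block A.
3. engineer C, engineer D, and reactor-core C cross → cell block B.
4. engineer D and reactor-core D cross ← cell block A.
5. engineer A, engineer B, and engineer D cross → cell block B.
6. reactor-core C crosses ← cell block A.
7. reactor-core C and reactor-core D cross → cell block B.
8. reactor-core D crosses ← cell block A.
9. reactor-core A, reactor-core B, and reactor-core D cross → cell block B.

9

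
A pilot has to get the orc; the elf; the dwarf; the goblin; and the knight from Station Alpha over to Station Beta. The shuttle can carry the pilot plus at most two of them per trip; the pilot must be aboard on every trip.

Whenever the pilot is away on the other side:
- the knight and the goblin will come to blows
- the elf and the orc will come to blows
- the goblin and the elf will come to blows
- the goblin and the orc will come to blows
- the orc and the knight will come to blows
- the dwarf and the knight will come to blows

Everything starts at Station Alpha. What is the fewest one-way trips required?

impossible

Whatever the first load, the items left behind include a forbidden pair without the pilot. No opening move is safe, so no plan exists.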